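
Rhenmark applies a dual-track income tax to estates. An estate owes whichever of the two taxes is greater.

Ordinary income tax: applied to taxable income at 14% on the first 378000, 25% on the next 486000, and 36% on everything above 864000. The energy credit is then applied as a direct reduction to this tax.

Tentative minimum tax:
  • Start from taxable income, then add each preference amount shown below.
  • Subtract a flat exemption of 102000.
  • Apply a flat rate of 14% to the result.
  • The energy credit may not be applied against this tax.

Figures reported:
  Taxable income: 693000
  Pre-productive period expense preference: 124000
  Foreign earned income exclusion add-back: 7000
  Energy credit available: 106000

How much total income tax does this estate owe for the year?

Ordinary income tax:
  378000 × 14% = 52920
  315000 × 25% = 78750
  → 131670
  Less energy credit 106000 → 25670

Tentative minimum tax:
  Adjusted income: 693000 + 124000 + 7000 = 824000
  Less exemption 102000 → base 722000
  722000 × 14% = 101080

101080 > 25670, so the tentative minimum tax is the binding amount.

101080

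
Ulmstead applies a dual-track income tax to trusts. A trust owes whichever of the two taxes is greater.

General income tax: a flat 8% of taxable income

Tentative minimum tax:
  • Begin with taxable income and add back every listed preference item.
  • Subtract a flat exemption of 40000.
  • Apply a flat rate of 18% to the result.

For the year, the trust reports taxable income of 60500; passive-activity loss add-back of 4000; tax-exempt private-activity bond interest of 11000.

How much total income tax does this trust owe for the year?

Tentative minimum tax:
  Adjusted income: 60500 + 4000 + 11000 = 75500
  Less exemption 40000 → base 35500
  35500 × 18% = 6390

General income tax:
  60500 × 8% = 4840

6390 > 4840, so the tentative minimum tax is the binding amount.

6390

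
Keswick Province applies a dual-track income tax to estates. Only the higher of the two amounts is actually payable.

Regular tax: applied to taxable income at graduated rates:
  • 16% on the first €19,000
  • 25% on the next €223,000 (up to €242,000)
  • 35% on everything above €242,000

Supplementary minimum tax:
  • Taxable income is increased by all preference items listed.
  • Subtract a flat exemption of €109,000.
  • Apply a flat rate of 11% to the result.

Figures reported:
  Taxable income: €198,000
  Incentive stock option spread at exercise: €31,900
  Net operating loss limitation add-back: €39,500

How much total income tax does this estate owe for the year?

Regular tax:
  €19,000 × 16% = €3,040
  €179,000 × 25% = €44,750
  → €47,790

Supplementary minimum tax:
  Adjusted income: €198,000 + €31,900 + €39,500 = €269,400
  Less exemption €109,000 → base €160,400
  €160,400 × 11% = €17,644

€47,790 > €17,644, so the regular tax governs.

€47,790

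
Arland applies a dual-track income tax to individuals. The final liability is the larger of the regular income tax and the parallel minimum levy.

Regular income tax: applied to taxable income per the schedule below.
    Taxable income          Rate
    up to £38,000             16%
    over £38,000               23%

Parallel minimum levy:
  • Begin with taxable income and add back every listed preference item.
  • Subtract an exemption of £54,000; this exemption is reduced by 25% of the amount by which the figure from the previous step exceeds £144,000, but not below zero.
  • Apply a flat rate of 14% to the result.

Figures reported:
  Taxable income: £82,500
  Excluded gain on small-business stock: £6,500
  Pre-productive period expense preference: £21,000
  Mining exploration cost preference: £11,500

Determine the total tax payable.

£16,315

Regular income tax:
  £38,000 × 16% = £6,080
  £44,500 × 23% = £10,235
  → £16,315

Parallel minimum levy:
  Adjusted income: £82,500 + £6,500 + £21,000 + £11,500 = £121,500
  Exemption: £121,500 ≤ £144,000, so full £54,000 applies
  Base: £121,500 − £54,000 = £67,500
  £67,500 × 14% = £9,450

£16,315 > £9,450, so the regular income tax governs.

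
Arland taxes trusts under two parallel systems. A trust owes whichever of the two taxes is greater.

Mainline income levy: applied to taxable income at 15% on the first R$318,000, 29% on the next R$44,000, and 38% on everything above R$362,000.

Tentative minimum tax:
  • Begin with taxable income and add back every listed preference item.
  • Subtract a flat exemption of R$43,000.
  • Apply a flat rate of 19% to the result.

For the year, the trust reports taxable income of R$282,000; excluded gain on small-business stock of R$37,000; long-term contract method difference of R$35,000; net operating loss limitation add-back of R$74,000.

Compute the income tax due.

Mainline income levy:
  R$282,000 × 15% = R$42,300

Tentative minimum tax:
  Adjusted income: R$282,000 + R$37,000 + R$35,000 + R$74,000 = R$428,000
  Less exemption R$43,000 → base R$385,000
  R$385,000 × 19% = R$73,150

R$73,150 > R$42,300, so the tentative minimum tax is the binding amount.

R$73,150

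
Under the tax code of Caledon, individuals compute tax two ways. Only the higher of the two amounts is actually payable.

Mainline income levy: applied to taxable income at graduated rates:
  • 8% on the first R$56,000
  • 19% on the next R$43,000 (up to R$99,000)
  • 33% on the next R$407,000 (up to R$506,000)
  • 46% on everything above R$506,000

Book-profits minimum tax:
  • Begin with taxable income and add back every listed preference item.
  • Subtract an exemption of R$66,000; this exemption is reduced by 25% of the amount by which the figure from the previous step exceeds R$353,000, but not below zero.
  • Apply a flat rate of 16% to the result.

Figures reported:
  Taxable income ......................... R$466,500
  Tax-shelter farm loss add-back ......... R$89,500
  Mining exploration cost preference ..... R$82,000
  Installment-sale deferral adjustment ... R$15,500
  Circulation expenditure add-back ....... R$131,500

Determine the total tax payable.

R$133,925

Book-profits minimum tax:
  Adjusted income: R$466,500 + R$89,500 + R$82,000 + R$15,500 + R$131,500 = R$785,000
  Exemption: 25% × (R$785,000 − R$353,000) = R$108,000 ≥ R$66,000, so the exemption is fully phased out
  Base: R$785,000 − R$0 = R$785,000
  R$785,000 × 16% = R$125,600

Mainline income levy:
  R$56,000 × 8% = R$4,480
  R$43,000 × 19% = R$8,170
  R$367,500 × 33% = R$121,275
  → R$133,925

R$133,925 > R$125,600, so the mainline income levy governs.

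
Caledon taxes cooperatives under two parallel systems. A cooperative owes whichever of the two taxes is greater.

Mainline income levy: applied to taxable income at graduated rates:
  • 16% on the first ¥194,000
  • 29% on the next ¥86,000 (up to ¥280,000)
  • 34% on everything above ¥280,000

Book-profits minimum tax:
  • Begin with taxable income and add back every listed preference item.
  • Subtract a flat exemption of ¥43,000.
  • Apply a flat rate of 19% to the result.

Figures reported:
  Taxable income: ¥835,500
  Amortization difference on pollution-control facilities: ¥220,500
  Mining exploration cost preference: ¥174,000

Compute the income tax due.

¥244,850

Mainline income levy:
  ¥194,000 × 16% = ¥31,040
  ¥86,000 × 29% = ¥24,940
  ¥555,500 × 34% = ¥188,870
  → ¥244,850

Book-profits minimum tax:
  Adjusted income: ¥835,500 + ¥220,500 + ¥174,000 = ¥1,230,000
  Less exemption ¥43,000 → base ¥1,187,000
  ¥1,187,000 × 19% = ¥225,530

¥244,850 > ¥225,530, so the mainline income levy governs.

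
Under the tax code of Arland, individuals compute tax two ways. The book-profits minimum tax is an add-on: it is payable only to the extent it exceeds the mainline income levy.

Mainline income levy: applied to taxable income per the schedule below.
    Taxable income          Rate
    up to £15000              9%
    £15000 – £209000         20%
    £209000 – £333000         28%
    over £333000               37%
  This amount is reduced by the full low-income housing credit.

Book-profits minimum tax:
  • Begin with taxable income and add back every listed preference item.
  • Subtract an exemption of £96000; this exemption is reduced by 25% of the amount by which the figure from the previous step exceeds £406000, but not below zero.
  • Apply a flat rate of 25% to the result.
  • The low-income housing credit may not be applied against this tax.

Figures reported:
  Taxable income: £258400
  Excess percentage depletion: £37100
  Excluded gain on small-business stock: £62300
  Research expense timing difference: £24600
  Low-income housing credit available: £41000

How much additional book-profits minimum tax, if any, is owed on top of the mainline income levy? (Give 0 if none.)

Book-profits minimum tax:
  Adjusted income: £258400 + £37100 + £62300 + £24600 = £382400
  Exemption: £382400 ≤ £406000, so full £96000 applies
  Base: £382400 − £96000 = £286400
  £286400 × 25% = £71600

Mainline income levy:
  £15000 × 9% = £1350
  £194000 × 20% = £38800
  £49400 × 28% = £13832
  → £53982
  Less low-income housing credit £41000 → £12982

Excess of book-profits minimum tax over mainline income levy: £71600 − £12982 = £58618.

£58618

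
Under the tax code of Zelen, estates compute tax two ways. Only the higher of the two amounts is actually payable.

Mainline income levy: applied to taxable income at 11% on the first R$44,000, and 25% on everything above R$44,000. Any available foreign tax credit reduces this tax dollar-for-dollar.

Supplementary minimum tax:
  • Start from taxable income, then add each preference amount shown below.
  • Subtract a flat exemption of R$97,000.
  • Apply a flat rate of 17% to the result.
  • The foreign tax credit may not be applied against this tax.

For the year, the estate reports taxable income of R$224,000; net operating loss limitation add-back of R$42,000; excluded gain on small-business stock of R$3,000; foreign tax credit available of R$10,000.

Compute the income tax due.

R$39,840

Supplementary minimum tax:
  Adjusted income: R$224,000 + R$42,000 + R$3,000 = R$269,000
  Less exemption R$97,000 → base R$172,000
  R$172,000 × 17% = R$29,240

Mainline income levy:
  R$44,000 × 11% = R$4,840
  R$180,000 × 25% = R$45,000
  → R$49,840
  Less foreign tax credit R$10,000 → R$39,840

R$39,840 > R$29,240, so the mainline income levy governs.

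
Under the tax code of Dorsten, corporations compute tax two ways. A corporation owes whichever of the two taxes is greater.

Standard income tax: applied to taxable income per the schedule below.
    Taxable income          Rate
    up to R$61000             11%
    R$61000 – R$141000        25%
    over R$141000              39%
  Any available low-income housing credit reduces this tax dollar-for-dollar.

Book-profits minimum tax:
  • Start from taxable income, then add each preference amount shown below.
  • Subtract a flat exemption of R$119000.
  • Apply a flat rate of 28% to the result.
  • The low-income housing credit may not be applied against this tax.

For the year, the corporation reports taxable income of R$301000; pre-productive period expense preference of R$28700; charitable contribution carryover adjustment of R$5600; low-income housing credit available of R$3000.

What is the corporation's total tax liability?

Book-profits minimum tax:
  Adjusted income: R$301000 + R$28700 + R$5600 = R$335300
  Less exemption R$119000 → base R$216300
  R$216300 × 28% = R$60564

Standard income tax:
  R$61000 × 11% = R$6710
  R$80000 × 25% = R$20000
  R$160000 × 39% = R$62400
  → R$89110
  Less low-income housing credit R$3000 → R$86110

R$86110 > R$60564, so the standard income tax governs.

R$86110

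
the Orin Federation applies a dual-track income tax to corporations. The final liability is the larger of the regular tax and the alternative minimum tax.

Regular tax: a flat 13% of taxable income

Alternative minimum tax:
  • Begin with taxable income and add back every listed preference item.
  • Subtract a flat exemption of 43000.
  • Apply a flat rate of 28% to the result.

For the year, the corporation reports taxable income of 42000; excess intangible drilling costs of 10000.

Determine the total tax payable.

Alternative minimum tax:
  Adjusted income: 42000 + 10000 = 52000
  Less exemption 43000 → base 9000
  9000 × 28% = 2520

Regular tax:
  42000 × 13% = 5460

5460 > 2520, so the regular tax governs.

5460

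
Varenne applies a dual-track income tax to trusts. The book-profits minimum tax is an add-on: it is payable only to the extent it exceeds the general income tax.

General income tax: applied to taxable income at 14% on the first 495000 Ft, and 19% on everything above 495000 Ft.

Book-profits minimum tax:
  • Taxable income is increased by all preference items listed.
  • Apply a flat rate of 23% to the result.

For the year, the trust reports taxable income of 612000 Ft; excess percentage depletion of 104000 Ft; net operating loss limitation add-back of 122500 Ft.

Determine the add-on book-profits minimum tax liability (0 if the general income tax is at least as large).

101325 Ft

Book-profits minimum tax:
  Adjusted income: 612000 Ft + 104000 Ft + 122500 Ft = 838500 Ft
  838500 Ft × 23% = 192855 Ft

General income tax:
  495000 Ft × 14% = 69300 Ft
  117000 Ft × 19% = 22230 Ft
  → 91530 Ft

Excess of book-profits minimum tax over general income tax: 192855 Ft − 91530 Ft = 101325 Ft.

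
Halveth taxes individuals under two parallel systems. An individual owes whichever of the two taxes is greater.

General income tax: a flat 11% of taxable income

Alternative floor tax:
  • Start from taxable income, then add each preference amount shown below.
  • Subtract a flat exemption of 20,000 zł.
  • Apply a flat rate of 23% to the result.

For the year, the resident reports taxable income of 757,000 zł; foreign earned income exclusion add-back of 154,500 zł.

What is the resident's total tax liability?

205,045 zł

General income tax:
  757,000 zł × 11% = 83,270 zł

Alternative floor tax:
  Adjusted income: 757,000 zł + 154,500 zł = 911,500 zł
  Less exemption 20,000 zł → base 891,500 zł
  891,500 zł × 23% = 205,045 zł

205,045 zł > 83,270 zł, so the alternative floor tax is the binding amount.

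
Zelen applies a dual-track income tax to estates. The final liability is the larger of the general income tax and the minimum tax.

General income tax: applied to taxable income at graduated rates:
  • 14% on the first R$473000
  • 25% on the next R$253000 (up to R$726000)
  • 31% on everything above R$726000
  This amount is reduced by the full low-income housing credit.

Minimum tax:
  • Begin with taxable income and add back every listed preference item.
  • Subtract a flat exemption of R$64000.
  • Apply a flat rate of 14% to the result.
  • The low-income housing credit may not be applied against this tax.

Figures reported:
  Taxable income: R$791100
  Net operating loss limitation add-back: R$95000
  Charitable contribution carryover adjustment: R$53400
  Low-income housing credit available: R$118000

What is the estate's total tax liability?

General income tax:
  R$473000 × 14% = R$66220
  R$253000 × 25% = R$63250
  R$65100 × 31% = R$20181
  → R$149651
  Less low-income housing credit R$118000 → R$31651

Minimum tax:
  Adjusted income: R$791100 + R$95000 + R$53400 = R$939500
  Less exemption R$64000 → base R$875500
  R$875500 × 14% = R$122570

R$122570 > R$31651, so the minimum tax is the binding amount.

R$122570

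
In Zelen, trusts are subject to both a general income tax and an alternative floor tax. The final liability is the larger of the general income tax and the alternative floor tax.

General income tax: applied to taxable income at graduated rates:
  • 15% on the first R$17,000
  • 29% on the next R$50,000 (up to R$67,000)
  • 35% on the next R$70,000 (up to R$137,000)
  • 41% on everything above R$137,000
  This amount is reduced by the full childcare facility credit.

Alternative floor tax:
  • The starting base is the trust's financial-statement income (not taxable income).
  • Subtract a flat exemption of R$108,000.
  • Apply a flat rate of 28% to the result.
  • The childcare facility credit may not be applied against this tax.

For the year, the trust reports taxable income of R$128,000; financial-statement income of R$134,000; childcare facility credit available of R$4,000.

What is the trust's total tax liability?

R$34,400

Alternative floor tax:
  Base (financial-statement income): R$134,000
  Less exemption R$108,000 → base R$26,000
  R$26,000 × 28% = R$7,280

General income tax:
  R$17,000 × 15% = R$2,550
  R$50,000 × 29% = R$14,500
  R$61,000 × 35% = R$21,350
  → R$38,400
  Less childcare facility credit R$4,000 → R$34,400

R$34,400 > R$7,280, so the general income tax governs.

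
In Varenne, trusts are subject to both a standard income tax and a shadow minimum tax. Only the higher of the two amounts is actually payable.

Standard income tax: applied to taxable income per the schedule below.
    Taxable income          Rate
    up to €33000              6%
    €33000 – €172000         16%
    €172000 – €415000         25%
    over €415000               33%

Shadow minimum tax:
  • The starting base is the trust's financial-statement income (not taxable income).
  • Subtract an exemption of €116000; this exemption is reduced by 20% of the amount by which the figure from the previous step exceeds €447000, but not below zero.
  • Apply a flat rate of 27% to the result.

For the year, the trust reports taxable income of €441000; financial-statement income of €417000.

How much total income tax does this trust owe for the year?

€93550

Standard income tax:
  €33000 × 6% = €1980
  €139000 × 16% = €22240
  €243000 × 25% = €60750
  €26000 × 33% = €8580
  → €93550

Shadow minimum tax:
  Base (financial-statement income): €417000
  Exemption: €417000 ≤ €447000, so full €116000 applies
  Base: €417000 − €116000 = €301000
  €301000 × 27% = €81270

€93550 > €81270, so the standard income tax governs.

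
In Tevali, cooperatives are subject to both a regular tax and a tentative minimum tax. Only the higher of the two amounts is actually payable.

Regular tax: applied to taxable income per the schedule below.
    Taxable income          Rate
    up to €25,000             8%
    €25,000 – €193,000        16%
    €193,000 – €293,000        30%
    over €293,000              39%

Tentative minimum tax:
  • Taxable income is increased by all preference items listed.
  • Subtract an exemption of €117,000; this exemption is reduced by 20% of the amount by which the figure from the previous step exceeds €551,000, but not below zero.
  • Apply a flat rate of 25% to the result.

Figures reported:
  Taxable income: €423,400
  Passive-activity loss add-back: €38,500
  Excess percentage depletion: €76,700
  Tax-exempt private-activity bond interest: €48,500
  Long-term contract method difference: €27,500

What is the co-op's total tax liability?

€127,580

Regular tax:
  €25,000 × 8% = €2,000
  €168,000 × 16% = €26,880
  €100,000 × 30% = €30,000
  €130,400 × 39% = €50,856
  → €109,736

Tentative minimum tax:
  Adjusted income: €423,400 + €38,500 + €76,700 + €48,500 + €27,500 = €614,600
  Exemption: €117,000 − 20% × (€614,600 − €551,000) = €117,000 − €12,720 = €104,280
  Base: €614,600 − €104,280 = €510,320
  €510,320 × 25% = €127,580

€127,580 > €109,736, so the tentative minimum tax is the binding amount.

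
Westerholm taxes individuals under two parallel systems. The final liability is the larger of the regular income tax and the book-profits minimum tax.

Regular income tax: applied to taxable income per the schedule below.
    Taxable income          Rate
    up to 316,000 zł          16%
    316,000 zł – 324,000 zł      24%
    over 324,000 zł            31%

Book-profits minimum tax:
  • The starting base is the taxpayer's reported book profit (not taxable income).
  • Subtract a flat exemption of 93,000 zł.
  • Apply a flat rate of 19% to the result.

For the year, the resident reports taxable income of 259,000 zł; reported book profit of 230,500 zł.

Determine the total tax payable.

Book-profits minimum tax:
  Base (reported book profit): 230,500 zł
  Less exemption 93,000 zł → base 137,500 zł
  137,500 zł × 19% = 26,125 zł

Regular income tax:
  259,000 zł × 16% = 41,440 zł

41,440 zł > 26,125 zł, so the regular income tax governs.

41,440 zł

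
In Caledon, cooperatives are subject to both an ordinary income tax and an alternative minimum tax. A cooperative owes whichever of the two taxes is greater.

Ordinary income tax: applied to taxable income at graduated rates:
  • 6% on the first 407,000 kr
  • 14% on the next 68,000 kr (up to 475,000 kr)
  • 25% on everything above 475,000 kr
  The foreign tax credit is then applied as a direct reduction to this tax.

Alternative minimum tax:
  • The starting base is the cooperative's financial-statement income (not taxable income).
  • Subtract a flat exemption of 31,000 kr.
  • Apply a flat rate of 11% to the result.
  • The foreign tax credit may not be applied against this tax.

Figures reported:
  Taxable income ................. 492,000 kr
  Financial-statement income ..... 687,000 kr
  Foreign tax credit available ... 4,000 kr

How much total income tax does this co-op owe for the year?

Ordinary income tax:
  407,000 kr × 6% = 24,420 kr
  68,000 kr × 14% = 9,520 kr
  17,000 kr × 25% = 4,250 kr
  → 38,190 kr
  Less foreign tax credit 4,000 kr → 34,190 kr

Alternative minimum tax:
  Base (financial-statement income): 687,000 kr
  Less exemption 31,000 kr → base 656,000 kr
  656,000 kr × 11% = 72,160 kr

72,160 kr > 34,190 kr, so the alternative minimum tax is the binding amount.

72,160 kr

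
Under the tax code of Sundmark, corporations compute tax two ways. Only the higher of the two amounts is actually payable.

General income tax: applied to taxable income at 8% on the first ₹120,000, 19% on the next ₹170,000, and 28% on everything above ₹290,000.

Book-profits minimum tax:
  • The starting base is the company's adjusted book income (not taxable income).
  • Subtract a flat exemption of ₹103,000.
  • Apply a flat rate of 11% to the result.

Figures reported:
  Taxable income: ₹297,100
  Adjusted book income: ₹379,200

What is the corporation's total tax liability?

Book-profits minimum tax:
  Base (adjusted book income): ₹379,200
  Less exemption ₹103,000 → base ₹276,200
  ₹276,200 × 11% = ₹30,382

General income tax:
  ₹120,000 × 8% = ₹9,600
  ₹170,000 × 19% = ₹32,300
  ₹7,100 × 28% = ₹1,988
  → ₹43,888

₹43,888 > ₹30,382, so the general income tax governs.

₹43,888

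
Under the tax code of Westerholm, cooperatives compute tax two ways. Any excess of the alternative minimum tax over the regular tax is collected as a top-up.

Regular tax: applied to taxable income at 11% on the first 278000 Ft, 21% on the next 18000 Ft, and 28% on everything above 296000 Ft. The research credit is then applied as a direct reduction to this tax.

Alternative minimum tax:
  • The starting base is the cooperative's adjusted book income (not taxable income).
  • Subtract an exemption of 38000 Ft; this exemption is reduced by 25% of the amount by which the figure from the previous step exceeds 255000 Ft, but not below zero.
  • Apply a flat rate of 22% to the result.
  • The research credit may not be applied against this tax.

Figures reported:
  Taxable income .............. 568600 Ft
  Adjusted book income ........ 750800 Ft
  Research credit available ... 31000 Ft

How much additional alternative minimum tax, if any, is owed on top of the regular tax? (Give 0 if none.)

85488 Ft

Regular tax:
  278000 Ft × 11% = 30580 Ft
  18000 Ft × 21% = 3780 Ft
  272600 Ft × 28% = 76328 Ft
  → 110688 Ft
  Less research credit 31000 Ft → 79688 Ft

Alternative minimum tax:
  Base (adjusted book income): 750800 Ft
  Exemption: 25% × (750800 Ft − 255000 Ft) = 123950 Ft ≥ 38000 Ft, so the exemption is fully phased out
  Base: 750800 Ft − 0 Ft = 750800 Ft
  750800 Ft × 22% = 165176 Ft

Excess of alternative minimum tax over regular tax: 165176 Ft − 79688 Ft = 85488 Ft.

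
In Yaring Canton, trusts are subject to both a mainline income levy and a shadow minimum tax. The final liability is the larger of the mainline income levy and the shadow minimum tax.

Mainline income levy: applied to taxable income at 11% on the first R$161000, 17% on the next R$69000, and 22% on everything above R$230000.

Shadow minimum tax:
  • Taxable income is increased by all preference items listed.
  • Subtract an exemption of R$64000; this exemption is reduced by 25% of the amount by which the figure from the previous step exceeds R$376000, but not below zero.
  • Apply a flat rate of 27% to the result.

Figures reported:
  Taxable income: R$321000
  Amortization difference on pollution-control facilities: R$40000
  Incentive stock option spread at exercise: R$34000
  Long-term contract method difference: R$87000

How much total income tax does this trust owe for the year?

Mainline income levy:
  R$161000 × 11% = R$17710
  R$69000 × 17% = R$11730
  R$91000 × 22% = R$20020
  → R$49460

Shadow minimum tax:
  Adjusted income: R$321000 + R$40000 + R$34000 + R$87000 = R$482000
  Exemption: R$64000 − 25% × (R$482000 − R$376000) = R$64000 − R$26500 = R$37500
  Base: R$482000 − R$37500 = R$444500
  R$444500 × 27% = R$120015

R$120015 > R$49460, so the shadow minimum tax is the binding amount.

R$120015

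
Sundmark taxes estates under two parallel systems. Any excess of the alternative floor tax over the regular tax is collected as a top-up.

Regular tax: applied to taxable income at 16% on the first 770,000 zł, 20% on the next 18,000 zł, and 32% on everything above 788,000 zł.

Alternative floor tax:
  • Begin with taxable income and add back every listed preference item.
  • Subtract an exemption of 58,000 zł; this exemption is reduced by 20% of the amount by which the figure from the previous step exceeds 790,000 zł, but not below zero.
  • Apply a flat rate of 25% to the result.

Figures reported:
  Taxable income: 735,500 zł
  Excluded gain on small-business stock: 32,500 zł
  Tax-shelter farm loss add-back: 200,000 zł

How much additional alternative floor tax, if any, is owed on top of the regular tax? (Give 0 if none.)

Alternative floor tax:
  Adjusted income: 735,500 zł + 32,500 zł + 200,000 zł = 968,000 zł
  Exemption: 58,000 zł − 20% × (968,000 zł − 790,000 zł) = 58,000 zł − 35,600 zł = 22,400 zł
  Base: 968,000 zł − 22,400 zł = 945,600 zł
  945,600 zł × 25% = 236,400 zł

Regular tax:
  735,500 zł × 16% = 117,680 zł

Excess of alternative floor tax over regular tax: 236,400 zł − 117,680 zł = 118,720 zł.

118,720 zł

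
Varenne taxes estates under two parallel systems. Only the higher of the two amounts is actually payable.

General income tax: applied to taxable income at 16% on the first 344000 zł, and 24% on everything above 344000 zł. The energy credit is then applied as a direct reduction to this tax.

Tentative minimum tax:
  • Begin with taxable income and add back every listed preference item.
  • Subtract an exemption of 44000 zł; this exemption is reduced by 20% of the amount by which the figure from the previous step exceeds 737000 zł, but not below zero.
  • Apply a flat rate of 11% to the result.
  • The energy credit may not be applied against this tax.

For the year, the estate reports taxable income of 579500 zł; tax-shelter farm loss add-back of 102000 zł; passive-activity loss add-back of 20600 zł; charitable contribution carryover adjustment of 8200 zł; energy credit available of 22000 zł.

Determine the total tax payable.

Tentative minimum tax:
  Adjusted income: 579500 zł + 102000 zł + 20600 zł + 8200 zł = 710300 zł
  Exemption: 710300 zł ≤ 737000 zł, so full 44000 zł applies
  Base: 710300 zł − 44000 zł = 666300 zł
  666300 zł × 11% = 73293 zł

General income tax:
  344000 zł × 16% = 55040 zł
  235500 zł × 24% = 56520 zł
  → 111560 zł
  Less energy credit 22000 zł → 89560 zł

89560 zł > 73293 zł, so the general income tax governs.

89560 zł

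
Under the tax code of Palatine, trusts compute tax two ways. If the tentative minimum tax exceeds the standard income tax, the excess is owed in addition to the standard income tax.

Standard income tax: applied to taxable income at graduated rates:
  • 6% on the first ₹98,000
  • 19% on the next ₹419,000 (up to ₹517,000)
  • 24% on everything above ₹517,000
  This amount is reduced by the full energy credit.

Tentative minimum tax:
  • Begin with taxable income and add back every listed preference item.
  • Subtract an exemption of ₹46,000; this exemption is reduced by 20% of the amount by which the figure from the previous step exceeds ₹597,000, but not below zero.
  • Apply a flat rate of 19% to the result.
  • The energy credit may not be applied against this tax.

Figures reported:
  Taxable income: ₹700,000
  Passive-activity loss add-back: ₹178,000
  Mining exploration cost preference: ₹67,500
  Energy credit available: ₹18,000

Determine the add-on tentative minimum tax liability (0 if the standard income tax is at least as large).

Tentative minimum tax:
  Adjusted income: ₹700,000 + ₹178,000 + ₹67,500 = ₹945,500
  Exemption: 20% × (₹945,500 − ₹597,000) = ₹69,700 ≥ ₹46,000, so the exemption is fully phased out
  Base: ₹945,500 − ₹0 = ₹945,500
  ₹945,500 × 19% = ₹179,645

Standard income tax:
  ₹98,000 × 6% = ₹5,880
  ₹419,000 × 19% = ₹79,610
  ₹183,000 × 24% = ₹43,920
  → ₹129,410
  Less energy credit ₹18,000 → ₹111,410

Excess of tentative minimum tax over standard income tax: ₹179,645 − ₹111,410 = ₹68,235.

₹68,235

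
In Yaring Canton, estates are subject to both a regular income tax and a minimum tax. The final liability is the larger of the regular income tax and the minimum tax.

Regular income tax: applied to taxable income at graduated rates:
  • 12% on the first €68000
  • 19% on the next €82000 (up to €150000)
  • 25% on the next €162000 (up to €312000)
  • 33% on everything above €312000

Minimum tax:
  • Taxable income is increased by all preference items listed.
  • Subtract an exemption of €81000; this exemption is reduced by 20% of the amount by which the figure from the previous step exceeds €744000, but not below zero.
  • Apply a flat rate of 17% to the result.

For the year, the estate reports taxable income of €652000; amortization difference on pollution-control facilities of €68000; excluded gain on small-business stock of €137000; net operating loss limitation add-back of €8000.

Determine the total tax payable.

€176440

Minimum tax:
  Adjusted income: €652000 + €68000 + €137000 + €8000 = €865000
  Exemption: €81000 − 20% × (€865000 − €744000) = €81000 − €24200 = €56800
  Base: €865000 − €56800 = €808200
  €808200 × 17% = €137394

Regular income tax:
  €68000 × 12% = €8160
  €82000 × 19% = €15580
  €162000 × 25% = €40500
  €340000 × 33% = €112200
  → €176440

€176440 > €137394, so the regular income tax governs.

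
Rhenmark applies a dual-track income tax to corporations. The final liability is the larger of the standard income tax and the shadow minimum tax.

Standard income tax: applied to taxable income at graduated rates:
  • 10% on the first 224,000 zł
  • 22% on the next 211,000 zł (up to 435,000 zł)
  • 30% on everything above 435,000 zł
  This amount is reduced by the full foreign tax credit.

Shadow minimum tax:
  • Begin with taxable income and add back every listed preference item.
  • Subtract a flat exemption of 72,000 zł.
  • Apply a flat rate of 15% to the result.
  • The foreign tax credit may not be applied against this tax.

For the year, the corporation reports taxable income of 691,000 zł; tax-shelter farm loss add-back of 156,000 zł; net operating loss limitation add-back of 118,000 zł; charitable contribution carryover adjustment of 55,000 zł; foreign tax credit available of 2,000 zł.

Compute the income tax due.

Shadow minimum tax:
  Adjusted income: 691,000 zł + 156,000 zł + 118,000 zł + 55,000 zł = 1,020,000 zł
  Less exemption 72,000 zł → base 948,000 zł
  948,000 zł × 15% = 142,200 zł

Standard income tax:
  224,000 zł × 10% = 22,400 zł
  211,000 zł × 22% = 46,420 zł
  256,000 zł × 30% = 76,800 zł
  → 145,620 zł
  Less foreign tax credit 2,000 zł → 143,620 zł

143,620 zł > 142,200 zł, so the standard income tax governs.

143,620 zł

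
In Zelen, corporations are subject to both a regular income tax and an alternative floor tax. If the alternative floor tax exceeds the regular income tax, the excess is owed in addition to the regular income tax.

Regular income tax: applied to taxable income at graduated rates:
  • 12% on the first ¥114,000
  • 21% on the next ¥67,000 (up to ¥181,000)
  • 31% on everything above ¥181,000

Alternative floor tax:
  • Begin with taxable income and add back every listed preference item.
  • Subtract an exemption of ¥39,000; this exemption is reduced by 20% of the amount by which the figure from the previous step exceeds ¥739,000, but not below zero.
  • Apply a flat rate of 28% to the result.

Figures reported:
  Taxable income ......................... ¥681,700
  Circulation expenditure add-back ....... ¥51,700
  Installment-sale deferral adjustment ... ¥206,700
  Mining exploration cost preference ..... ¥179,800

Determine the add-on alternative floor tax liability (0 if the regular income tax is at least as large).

Alternative floor tax:
  Adjusted income: ¥681,700 + ¥51,700 + ¥206,700 + ¥179,800 = ¥1,119,900
  Exemption: 20% × (¥1,119,900 − ¥739,000) = ¥76,180 ≥ ¥39,000, so the exemption is fully phased out
  Base: ¥1,119,900 − ¥0 = ¥1,119,900
  ¥1,119,900 × 28% = ¥313,572

Regular income tax:
  ¥114,000 × 12% = ¥13,680
  ¥67,000 × 21% = ¥14,070
  ¥500,700 × 31% = ¥155,217
  → ¥182,967

Excess of alternative floor tax over regular income tax: ¥313,572 − ¥182,967 = ¥130,605.

¥130,605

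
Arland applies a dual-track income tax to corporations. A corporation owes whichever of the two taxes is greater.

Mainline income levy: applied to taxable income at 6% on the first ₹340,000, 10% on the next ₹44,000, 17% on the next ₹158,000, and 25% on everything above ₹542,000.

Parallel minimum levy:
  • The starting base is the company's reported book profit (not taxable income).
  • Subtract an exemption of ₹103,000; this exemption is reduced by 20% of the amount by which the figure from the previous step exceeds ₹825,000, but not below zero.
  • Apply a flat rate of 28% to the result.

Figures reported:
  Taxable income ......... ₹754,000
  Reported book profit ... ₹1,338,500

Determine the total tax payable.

₹374,696

Parallel minimum levy:
  Base (reported book profit): ₹1,338,500
  Exemption: ₹103,000 − 20% × (₹1,338,500 − ₹825,000) = ₹103,000 − ₹102,700 = ₹300
  Base: ₹1,338,500 − ₹300 = ₹1,338,200
  ₹1,338,200 × 28% = ₹374,696

Mainline income levy:
  ₹340,000 × 6% = ₹20,400
  ₹44,000 × 10% = ₹4,400
  ₹158,000 × 17% = ₹26,860
  ₹212,000 × 25% = ₹53,000
  → ₹104,660

₹374,696 > ₹104,660, so the parallel minimum levy is the binding amount.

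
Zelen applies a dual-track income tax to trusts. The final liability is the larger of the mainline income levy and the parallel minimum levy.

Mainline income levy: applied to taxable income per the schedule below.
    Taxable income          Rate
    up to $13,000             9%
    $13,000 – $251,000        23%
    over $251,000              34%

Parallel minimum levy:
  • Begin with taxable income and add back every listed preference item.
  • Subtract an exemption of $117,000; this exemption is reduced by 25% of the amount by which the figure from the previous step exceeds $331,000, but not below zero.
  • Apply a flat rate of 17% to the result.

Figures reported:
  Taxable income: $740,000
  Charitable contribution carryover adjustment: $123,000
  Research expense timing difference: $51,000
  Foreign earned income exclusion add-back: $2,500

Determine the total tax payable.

Parallel minimum levy:
  Adjusted income: $740,000 + $123,000 + $51,000 + $2,500 = $916,500
  Exemption: 25% × ($916,500 − $331,000) = $146,375 ≥ $117,000, so the exemption is fully phased out
  Base: $916,500 − $0 = $916,500
  $916,500 × 17% = $155,805

Mainline income levy:
  $13,000 × 9% = $1,170
  $238,000 × 23% = $54,740
  $489,000 × 34% = $166,260
  → $222,170

$222,170 > $155,805, so the mainline income levy governs.

$222,170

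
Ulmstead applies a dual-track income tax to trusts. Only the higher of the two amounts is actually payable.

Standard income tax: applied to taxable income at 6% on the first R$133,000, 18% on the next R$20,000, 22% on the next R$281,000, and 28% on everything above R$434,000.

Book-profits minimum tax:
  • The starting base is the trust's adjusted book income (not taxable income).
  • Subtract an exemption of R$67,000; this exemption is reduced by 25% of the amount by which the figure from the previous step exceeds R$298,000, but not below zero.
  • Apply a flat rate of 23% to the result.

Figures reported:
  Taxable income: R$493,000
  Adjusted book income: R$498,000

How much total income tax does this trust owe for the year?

Book-profits minimum tax:
  Base (adjusted book income): R$498,000
  Exemption: R$67,000 − 25% × (R$498,000 − R$298,000) = R$67,000 − R$50,000 = R$17,000
  Base: R$498,000 − R$17,000 = R$481,000
  R$481,000 × 23% = R$110,630

Standard income tax:
  R$133,000 × 6% = R$7,980
  R$20,000 × 18% = R$3,600
  R$281,000 × 22% = R$61,820
  R$59,000 × 28% = R$16,520
  → R$89,920

R$110,630 > R$89,920, so the book-profits minimum tax is the binding amount.

R$110,630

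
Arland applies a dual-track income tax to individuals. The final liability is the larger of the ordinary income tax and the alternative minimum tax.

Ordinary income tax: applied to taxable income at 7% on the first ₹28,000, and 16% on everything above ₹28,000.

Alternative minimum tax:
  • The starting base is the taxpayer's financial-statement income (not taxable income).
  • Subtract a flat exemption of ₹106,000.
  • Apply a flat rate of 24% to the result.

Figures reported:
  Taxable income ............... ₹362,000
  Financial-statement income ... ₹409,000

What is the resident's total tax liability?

₹72,720

Alternative minimum tax:
  Base (financial-statement income): ₹409,000
  Less exemption ₹106,000 → base ₹303,000
  ₹303,000 × 24% = ₹72,720

Ordinary income tax:
  ₹28,000 × 7% = ₹1,960
  ₹334,000 × 16% = ₹53,440
  → ₹55,400

₹72,720 > ₹55,400, so the alternative minimum tax is the binding amount.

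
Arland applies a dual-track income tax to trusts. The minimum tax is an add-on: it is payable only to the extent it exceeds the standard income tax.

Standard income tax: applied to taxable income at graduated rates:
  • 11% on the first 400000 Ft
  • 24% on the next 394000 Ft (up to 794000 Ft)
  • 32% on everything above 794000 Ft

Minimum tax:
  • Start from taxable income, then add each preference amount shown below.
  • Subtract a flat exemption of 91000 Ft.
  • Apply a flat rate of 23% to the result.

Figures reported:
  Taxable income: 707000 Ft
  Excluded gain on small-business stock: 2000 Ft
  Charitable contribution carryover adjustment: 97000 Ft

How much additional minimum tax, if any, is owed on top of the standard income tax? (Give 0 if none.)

Minimum tax:
  Adjusted income: 707000 Ft + 2000 Ft + 97000 Ft = 806000 Ft
  Less exemption 91000 Ft → base 715000 Ft
  715000 Ft × 23% = 164450 Ft

Standard income tax:
  400000 Ft × 11% = 44000 Ft
  307000 Ft × 24% = 73680 Ft
  → 117680 Ft

Excess of minimum tax over standard income tax: 164450 Ft − 117680 Ft = 46770 Ft.

46770 Ft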